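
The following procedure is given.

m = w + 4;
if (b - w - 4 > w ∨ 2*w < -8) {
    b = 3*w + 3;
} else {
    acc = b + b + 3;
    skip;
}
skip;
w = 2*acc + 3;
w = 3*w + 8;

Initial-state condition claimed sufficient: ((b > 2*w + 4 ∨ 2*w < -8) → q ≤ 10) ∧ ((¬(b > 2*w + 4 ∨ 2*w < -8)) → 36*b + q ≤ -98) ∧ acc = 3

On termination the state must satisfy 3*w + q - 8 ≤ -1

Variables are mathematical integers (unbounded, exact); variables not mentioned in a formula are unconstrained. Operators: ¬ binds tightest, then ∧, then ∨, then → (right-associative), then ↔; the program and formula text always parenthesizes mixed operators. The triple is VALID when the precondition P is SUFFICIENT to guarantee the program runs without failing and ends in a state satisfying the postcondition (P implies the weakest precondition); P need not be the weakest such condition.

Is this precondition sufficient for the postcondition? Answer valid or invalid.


Working backward. After the program, the postcondition 3*w + q - 8 ≤ -1 must hold; in canonical form it is q + 3*w ≤ 7.
Before w := 3*w + 8: q + 9*w ≤ -17
Before w := 2*acc + 3: 18*acc + q ≤ -44
Before skip: 18*acc + q ≤ -44
Then branch requires 18*acc + q ≤ -44; else branch requires 36*b + q ≤ -98.
Before the if: ((b > 2*w + 4 ∨ 2*w < -8) → 18*acc + q ≤ -44) ∧ ((¬(b > 2*w + 4 ∨ 2*w < -8)) → 36*b + q ≤ -98)
Before m := w + 4: ((b > 2*w + 4 ∨ 2*w < -8) → 18*acc + q ≤ -44) ∧ ((¬(b > 2*w + 4 ∨ 2*w < -8)) → 36*b + q ≤ -98)
The weakest precondition is ((b > 2*w + 4 ∨ 2*w < -8) → 18*acc + q ≤ -44) ∧ ((¬(b > 2*w + 4 ∨ 2*w < -8)) → 36*b + q ≤ -98).
Check whether ((b > 2*w + 4 ∨ 2*w < -8) → q ≤ 10) ∧ ((¬(b > 2*w + 4 ∨ 2*w < -8)) → 36*b + q ≤ -98) ∧ acc = 3 implies it.
Countermodel: at the initial state acc = 3, b = 0, q = 0, w = -5, the precondition holds but the weakest precondition fails.
Answer: invalid


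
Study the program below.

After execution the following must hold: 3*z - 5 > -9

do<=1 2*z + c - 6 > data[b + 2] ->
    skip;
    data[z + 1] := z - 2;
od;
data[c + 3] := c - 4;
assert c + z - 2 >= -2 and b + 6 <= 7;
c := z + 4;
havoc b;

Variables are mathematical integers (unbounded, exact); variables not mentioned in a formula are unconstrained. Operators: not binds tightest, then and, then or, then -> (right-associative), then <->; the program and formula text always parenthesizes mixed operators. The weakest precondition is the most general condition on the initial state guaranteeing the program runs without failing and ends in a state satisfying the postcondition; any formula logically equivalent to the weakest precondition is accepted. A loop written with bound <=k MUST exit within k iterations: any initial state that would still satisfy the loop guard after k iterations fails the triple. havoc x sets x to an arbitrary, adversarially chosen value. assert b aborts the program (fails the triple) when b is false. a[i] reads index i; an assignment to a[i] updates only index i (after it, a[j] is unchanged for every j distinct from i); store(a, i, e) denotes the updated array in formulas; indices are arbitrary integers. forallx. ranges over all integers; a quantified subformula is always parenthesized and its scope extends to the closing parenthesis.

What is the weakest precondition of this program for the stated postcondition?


Working backward. After the program, the postcondition 3*z - 5 > -9 must hold; in canonical form it is 3*z > -4.
Before havoc b: 3*z > -4
Before c := z + 4: 3*z > -4
Before assert c + z - 2 >= -2 and b + 6 <= 7: c + z >= 0 and b <= 1 and 3*z > -4
Before data[c + 3] := c - 4: c + z >= 0 and b <= 1 and 3*z > -4
Before the loop (bound <=1), unroll the exhaustion recursion (WP_0 = exit-now case; WP_j = one more guarded iteration, up to j = 1):
  WP_0: (not (c + 2*z > data[b + 2] + 6)) and c + z >= 0 and b <= 1 and 3*z > -4
  WP_1: (c + 2*z > data[b + 2] + 6 -> ((not (c + 2*z > store(data, z + 1, z - 2)[b + 2] + 6)) and c + z >= 0 and b <= 1 and 3*z > -4)) and ((not (c + 2*z > data[b + 2] + 6)) -> (c + z >= 0 and b <= 1 and 3*z > -4))
So before the loop: (c + 2*z > data[b + 2] + 6 -> ((not (c + 2*z > store(data, z + 1, z - 2)[b + 2] + 6)) and c + z >= 0 and b <= 1 and 3*z > -4)) and ((not (c + 2*z > data[b + 2] + 6)) -> (c + z >= 0 and b <= 1 and 3*z > -4))
Answer: WP = (c + 2*z > data[b + 2] + 6 -> ((not (c + 2*z > store(data, z + 1, z - 2)[b + 2] + 6)) and c + z >= 0 and b <= 1 and 3*z > -4)) and ((not (c + 2*z > data[b + 2] + 6)) -> (c + z >= 0 and b <= 1 and 3*z > -4))


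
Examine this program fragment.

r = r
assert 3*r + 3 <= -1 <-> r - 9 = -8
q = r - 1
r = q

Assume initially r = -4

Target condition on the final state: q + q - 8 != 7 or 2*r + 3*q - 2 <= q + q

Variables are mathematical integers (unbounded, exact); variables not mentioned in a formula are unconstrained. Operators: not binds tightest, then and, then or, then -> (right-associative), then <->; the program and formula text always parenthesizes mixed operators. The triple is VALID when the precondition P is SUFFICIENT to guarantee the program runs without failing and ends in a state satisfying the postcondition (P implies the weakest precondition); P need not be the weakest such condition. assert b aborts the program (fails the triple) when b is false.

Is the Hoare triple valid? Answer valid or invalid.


Working backward. After the program, the postcondition q + q - 8 != 7 or 2*r + 3*q - 2 <= q + q must hold; in canonical form it is 2*q != 15 or q + 2*r <= 2.
Before r := q: 2*q != 15 or 3*q <= 2
Before q := r - 1: 2*r != 17 or 3*r <= 5
Before assert 3*r + 3 <= -1 <-> r - 9 = -8: (3*r <= -4 <-> r = 1) and (2*r != 17 or 3*r <= 5)
Before r := r: (3*r <= -4 <-> r = 1) and (2*r != 17 or 3*r <= 5)
The weakest precondition is (3*r <= -4 <-> r = 1) and (2*r != 17 or 3*r <= 5).
Check whether r = -4 implies it.
Countermodel: at the initial state r = -4, the precondition holds but the weakest precondition fails.
Answer: invalid


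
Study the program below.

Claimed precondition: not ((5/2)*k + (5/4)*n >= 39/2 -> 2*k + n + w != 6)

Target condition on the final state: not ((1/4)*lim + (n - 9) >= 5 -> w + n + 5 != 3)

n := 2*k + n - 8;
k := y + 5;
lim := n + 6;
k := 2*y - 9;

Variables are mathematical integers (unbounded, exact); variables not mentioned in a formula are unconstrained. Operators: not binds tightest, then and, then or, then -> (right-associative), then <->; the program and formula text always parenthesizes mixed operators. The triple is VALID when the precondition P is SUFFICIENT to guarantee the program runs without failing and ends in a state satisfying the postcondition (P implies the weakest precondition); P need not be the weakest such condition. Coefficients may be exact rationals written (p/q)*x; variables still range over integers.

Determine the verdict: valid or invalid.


Working backward. After the program, the postcondition not ((1/4)*lim + (n - 9) >= 5 -> w + n + 5 != 3) must hold; in canonical form it is not ((1/4)*lim + n >= 14 -> n + w != -2).
Before k := 2*y - 9: not ((1/4)*lim + n >= 14 -> n + w != -2)
Before lim := n + 6: not ((5/4)*n >= 25/2 -> n + w != -2)
Before k := y + 5: not ((5/4)*n >= 25/2 -> n + w != -2)
Before n := 2*k + n - 8: not ((5/2)*k + (5/4)*n >= 45/2 -> 2*k + n + w != 6)
The weakest precondition is not ((5/2)*k + (5/4)*n >= 45/2 -> 2*k + n + w != 6).
Check whether not ((5/2)*k + (5/4)*n >= 39/2 -> 2*k + n + w != 6) implies it.
Countermodel: at the initial state k = 0, n = 17, w = -11, the precondition holds but the weakest precondition fails.
Answer: invalid


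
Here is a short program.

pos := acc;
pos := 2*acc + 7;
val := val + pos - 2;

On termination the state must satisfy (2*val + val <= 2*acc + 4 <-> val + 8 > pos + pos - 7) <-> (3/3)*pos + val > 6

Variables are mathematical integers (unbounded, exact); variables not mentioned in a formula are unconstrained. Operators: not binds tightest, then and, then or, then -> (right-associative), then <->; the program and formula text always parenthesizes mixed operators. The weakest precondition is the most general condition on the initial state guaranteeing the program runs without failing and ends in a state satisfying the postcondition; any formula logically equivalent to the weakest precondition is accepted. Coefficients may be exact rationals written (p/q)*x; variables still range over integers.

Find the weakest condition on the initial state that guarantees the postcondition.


Working backward. After the program, the postcondition (2*val + val <= 2*acc + 4 <-> val + 8 > pos + pos - 7) <-> (3/3)*pos + val > 6 must hold; in canonical form it is (3*val <= 2*acc + 4 <-> val > 2*pos - 15) <-> pos + val > 6.
Before val := val + pos - 2: (3*pos + 3*val <= 2*acc + 10 <-> val > pos - 13) <-> 2*pos + val > 8
Before pos := 2*acc + 7: (4*acc + 3*val <= -11 <-> val > 2*acc - 6) <-> 4*acc + val > -6
Before pos := acc: (4*acc + 3*val <= -11 <-> val > 2*acc - 6) <-> 4*acc + val > -6
Answer: WP = (4*acc + 3*val <= -11 <-> val > 2*acc - 6) <-> 4*acc + val > -6


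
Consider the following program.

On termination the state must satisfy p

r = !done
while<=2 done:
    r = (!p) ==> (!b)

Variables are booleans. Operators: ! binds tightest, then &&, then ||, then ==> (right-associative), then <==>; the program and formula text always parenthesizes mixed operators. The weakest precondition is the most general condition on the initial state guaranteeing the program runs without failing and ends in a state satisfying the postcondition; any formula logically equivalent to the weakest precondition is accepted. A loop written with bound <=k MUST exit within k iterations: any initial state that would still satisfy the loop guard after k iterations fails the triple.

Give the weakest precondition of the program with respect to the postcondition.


Working backward. After the program, p must hold.
Before the loop (bound <=2), unroll the exhaustion recursion (WP_0 = exit-now case; WP_j = one more guarded iteration, up to j = 2):
  WP_0: (!done) && p
  WP_1: (done ==> ((!done) && p)) && ((!done) ==> p)
  WP_2: (done ==> ((done ==> ((!done) && p)) && ((!done) ==> p))) && ((!done) ==> p)
So before the loop: (done ==> ((done ==> ((!done) && p)) && ((!done) ==> p))) && ((!done) ==> p)
Before r := !done: (done ==> ((done ==> ((!done) && p)) && ((!done) ==> p))) && ((!done) ==> p)
Answer: WP = (done ==> ((done ==> ((!done) && p)) && ((!done) ==> p))) && ((!done) ==> p)


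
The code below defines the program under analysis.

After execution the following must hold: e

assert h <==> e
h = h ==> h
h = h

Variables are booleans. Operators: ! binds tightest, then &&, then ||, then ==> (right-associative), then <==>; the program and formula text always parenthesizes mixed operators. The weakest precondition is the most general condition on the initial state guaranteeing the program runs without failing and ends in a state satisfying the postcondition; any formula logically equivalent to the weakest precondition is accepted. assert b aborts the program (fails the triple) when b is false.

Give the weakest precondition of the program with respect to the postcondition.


Working backward. After the program, e must hold.
Before h := h: e
Before h := h ==> h: e
Before assert h <==> e: (h <==> e) && e
Answer: WP = (h <==> e) && e


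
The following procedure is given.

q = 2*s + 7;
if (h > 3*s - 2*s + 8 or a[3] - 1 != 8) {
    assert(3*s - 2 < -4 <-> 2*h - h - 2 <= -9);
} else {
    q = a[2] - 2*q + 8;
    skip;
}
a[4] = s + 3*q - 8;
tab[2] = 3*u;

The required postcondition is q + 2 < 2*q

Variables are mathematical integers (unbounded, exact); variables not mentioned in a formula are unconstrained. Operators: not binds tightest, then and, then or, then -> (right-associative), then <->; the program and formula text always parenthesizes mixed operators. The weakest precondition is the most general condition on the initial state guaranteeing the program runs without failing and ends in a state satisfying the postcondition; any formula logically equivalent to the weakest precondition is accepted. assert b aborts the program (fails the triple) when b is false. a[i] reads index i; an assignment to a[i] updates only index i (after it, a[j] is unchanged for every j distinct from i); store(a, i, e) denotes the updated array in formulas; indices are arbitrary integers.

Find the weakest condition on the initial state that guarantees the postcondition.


Working backward. After the program, the postcondition q + 2 < 2*q must hold; in canonical form it is q > 2.
Before tab[2] := 3*u: q > 2
Before a[4] := s + 3*q - 8: q > 2
Then branch requires (3*s < -2 <-> h <= -7) and q > 2; else branch requires a[2] > 2*q - 6.
Before the if: ((h > s + 8 or a[3] != 9) -> ((3*s < -2 <-> h <= -7) and q > 2)) and ((not (h > s + 8 or a[3] != 9)) -> a[2] > 2*q - 6)
Before q := 2*s + 7: ((h > s + 8 or a[3] != 9) -> ((3*s < -2 <-> h <= -7) and 2*s > -5)) and ((not (h > s + 8 or a[3] != 9)) -> a[2] > 4*s + 8)
Answer: WP = ((h > s + 8 or a[3] != 9) -> ((3*s < -2 <-> h <= -7) and 2*s > -5)) and ((not (h > s + 8 or a[3] != 9)) -> a[2] > 4*s + 8)


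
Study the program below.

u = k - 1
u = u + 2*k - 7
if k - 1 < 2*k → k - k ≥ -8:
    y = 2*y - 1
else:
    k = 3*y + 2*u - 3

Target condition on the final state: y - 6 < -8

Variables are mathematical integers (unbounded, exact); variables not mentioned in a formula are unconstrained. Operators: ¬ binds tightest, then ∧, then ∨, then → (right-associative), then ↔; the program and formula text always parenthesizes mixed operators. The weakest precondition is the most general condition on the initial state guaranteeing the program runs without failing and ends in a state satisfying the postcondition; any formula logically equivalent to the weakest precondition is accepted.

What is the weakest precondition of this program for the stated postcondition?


Working backward. After the program, the postcondition y - 6 < -8 must hold; in canonical form it is y < -2.
Then branch requires 2*y < -1; else branch requires y < -2.
Before the if: 2*y < -1
Before u := u + 2*k - 7: 2*y < -1
Before u := k - 1: 2*y < -1
Answer: WP = 2*y < -1


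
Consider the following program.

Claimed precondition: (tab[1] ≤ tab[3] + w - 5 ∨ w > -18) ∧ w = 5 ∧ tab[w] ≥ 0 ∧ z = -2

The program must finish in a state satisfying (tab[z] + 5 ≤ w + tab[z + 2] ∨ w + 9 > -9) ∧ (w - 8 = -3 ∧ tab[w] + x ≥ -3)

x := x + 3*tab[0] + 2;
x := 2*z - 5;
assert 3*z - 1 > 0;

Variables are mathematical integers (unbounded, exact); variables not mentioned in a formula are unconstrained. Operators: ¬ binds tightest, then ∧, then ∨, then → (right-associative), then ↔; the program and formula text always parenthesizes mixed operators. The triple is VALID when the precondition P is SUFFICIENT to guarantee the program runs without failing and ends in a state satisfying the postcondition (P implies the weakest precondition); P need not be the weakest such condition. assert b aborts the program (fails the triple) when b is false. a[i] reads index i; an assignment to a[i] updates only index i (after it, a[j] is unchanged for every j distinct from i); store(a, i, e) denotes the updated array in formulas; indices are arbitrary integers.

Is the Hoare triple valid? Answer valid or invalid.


Working backward. After the program, the postcondition (tab[z] + 5 ≤ w + tab[z + 2] ∨ w + 9 > -9) ∧ (w - 8 = -3 ∧ tab[w] + x ≥ -3) must hold; in canonical form it is (tab[z] ≤ tab[z + 2] + w - 5 ∨ w > -18) ∧ w = 5 ∧ tab[w] + x ≥ -3.
Before assert 3*z - 1 > 0: 3*z > 1 ∧ (tab[z] ≤ tab[z + 2] + w - 5 ∨ w > -18) ∧ w = 5 ∧ tab[w] + x ≥ -3
Before x := 2*z - 5: 3*z > 1 ∧ (tab[z] ≤ tab[z + 2] + w - 5 ∨ w > -18) ∧ w = 5 ∧ tab[w] + 2*z ≥ 2
Before x := x + 3*tab[0] + 2: 3*z > 1 ∧ (tab[z] ≤ tab[z + 2] + w - 5 ∨ w > -18) ∧ w = 5 ∧ tab[w] + 2*z ≥ 2
The weakest precondition is 3*z > 1 ∧ (tab[z] ≤ tab[z + 2] + w - 5 ∨ w > -18) ∧ w = 5 ∧ tab[w] + 2*z ≥ 2.
Check whether (tab[1] ≤ tab[3] + w - 5 ∨ w > -18) ∧ w = 5 ∧ tab[w] ≥ 0 ∧ z = -2 implies it.
Countermodel: at the initial state tab = {[-2] = 0, [0] = 0, [1] = 0, [3] = 0, [5] = 0, elsewhere 0}, w = 5, z = -2, the precondition holds but the weakest precondition fails.
Answer: invalid


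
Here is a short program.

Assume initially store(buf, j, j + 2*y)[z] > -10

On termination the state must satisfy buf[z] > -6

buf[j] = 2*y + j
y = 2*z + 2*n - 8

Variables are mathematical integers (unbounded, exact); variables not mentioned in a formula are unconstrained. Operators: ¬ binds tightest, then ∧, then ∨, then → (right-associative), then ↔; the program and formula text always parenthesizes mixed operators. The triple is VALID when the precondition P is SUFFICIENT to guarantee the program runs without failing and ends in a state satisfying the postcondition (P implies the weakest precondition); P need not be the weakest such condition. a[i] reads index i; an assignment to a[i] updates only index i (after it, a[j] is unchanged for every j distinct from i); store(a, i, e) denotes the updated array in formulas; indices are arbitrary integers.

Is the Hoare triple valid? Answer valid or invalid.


Working backward. After the program, buf[z] > -6 must hold.
Before y := 2*z + 2*n - 8: buf[z] > -6
Before buf[j] := 2*y + j: store(buf, j, j + 2*y)[z] > -6
The weakest precondition is store(buf, j, j + 2*y)[z] > -6.
Check whether store(buf, j, j + 2*y)[z] > -10 implies it.
Countermodel: at the initial state buf = {[-8] = 2, elsewhere 2}, j = -8, y = 0, z = -8, the precondition holds but the weakest precondition fails.
Answer: invalid


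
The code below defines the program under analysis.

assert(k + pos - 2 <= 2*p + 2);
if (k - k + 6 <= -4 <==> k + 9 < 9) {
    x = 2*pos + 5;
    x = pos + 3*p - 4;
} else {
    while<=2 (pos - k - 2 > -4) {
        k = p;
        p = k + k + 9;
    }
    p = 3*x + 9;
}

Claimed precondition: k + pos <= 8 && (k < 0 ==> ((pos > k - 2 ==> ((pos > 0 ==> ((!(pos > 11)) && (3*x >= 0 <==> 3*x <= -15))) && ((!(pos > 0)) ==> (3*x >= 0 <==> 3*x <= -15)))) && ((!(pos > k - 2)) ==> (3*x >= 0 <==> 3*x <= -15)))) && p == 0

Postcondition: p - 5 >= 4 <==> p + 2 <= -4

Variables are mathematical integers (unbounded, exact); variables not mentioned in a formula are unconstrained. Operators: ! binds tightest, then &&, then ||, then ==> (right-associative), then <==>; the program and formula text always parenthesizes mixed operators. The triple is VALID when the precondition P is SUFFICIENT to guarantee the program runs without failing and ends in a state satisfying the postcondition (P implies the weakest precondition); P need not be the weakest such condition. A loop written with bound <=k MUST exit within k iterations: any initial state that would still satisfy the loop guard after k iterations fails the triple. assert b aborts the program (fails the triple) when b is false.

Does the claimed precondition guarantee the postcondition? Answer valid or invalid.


Working backward. After the program, the postcondition p - 5 >= 4 <==> p + 2 <= -4 must hold; in canonical form it is p >= 9 <==> p <= -6.
Then branch requires p >= 9 <==> p <= -6; else branch requires (pos > k - 2 ==> ((pos > p - 2 ==> ((!(pos > 2*p + 7)) && (3*x >= 0 <==> 3*x <= -15))) && ((!(pos > p - 2)) ==> (3*x >= 0 <==> 3*x <= -15)))) && ((!(pos > k - 2)) ==> (3*x >= 0 <==> 3*x <= -15)).
Before the if: ((!(k < 0)) ==> (p >= 9 <==> p <= -6)) && (k < 0 ==> ((pos > k - 2 ==> ((pos > p - 2 ==> ((!(pos > 2*p + 7)) && (3*x >= 0 <==> 3*x <= -15))) && ((!(pos > p - 2)) ==> (3*x >= 0 <==> 3*x <= -15)))) && ((!(pos > k - 2)) ==> (3*x >= 0 <==> 3*x <= -15))))
Before assert k + pos - 2 <= 2*p + 2: k + pos <= 2*p + 4 && ((!(k < 0)) ==> (p >= 9 <==> p <= -6)) && (k < 0 ==> ((pos > k - 2 ==> ((pos > p - 2 ==> ((!(pos > 2*p + 7)) && (3*x >= 0 <==> 3*x <= -15))) && ((!(pos > p - 2)) ==> (3*x >= 0 <==> 3*x <= -15)))) && ((!(pos > k - 2)) ==> (3*x >= 0 <==> 3*x <= -15))))
The weakest precondition is k + pos <= 2*p + 4 && ((!(k < 0)) ==> (p >= 9 <==> p <= -6)) && (k < 0 ==> ((pos > k - 2 ==> ((pos > p - 2 ==> ((!(pos > 2*p + 7)) && (3*x >= 0 <==> 3*x <= -15))) && ((!(pos > p - 2)) ==> (3*x >= 0 <==> 3*x <= -15)))) && ((!(pos > k - 2)) ==> (3*x >= 0 <==> 3*x <= -15)))).
Check whether k + pos <= 8 && (k < 0 ==> ((pos > k - 2 ==> ((pos > 0 ==> ((!(pos > 11)) && (3*x >= 0 <==> 3*x <= -15))) && ((!(pos > 0)) ==> (3*x >= 0 <==> 3*x <= -15)))) && ((!(pos > k - 2)) ==> (3*x >= 0 <==> 3*x <= -15)))) && p == 0 implies it.
Countermodel: at the initial state k = 0, p = 0, pos = 8, x = 0, the precondition holds but the weakest precondition fails.
Answer: invalid


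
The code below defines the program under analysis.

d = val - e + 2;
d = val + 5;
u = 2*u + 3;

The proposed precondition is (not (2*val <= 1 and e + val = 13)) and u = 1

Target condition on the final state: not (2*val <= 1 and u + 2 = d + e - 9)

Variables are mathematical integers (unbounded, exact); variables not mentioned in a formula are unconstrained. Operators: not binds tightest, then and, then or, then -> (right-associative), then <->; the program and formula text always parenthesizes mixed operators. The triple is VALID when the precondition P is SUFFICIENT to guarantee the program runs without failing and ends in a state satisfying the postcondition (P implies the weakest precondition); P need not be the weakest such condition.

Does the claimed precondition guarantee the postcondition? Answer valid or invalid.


Working backward. After the program, the postcondition not (2*val <= 1 and u + 2 = d + e - 9) must hold; in canonical form it is not (2*val <= 1 and u = d + e - 11).
Before u := 2*u + 3: not (2*val <= 1 and 2*u = d + e - 14)
Before d := val + 5: not (2*val <= 1 and 2*u = e + val - 9)
Before d := val - e + 2: not (2*val <= 1 and 2*u = e + val - 9)
The weakest precondition is not (2*val <= 1 and 2*u = e + val - 9).
Check whether (not (2*val <= 1 and e + val = 13)) and u = 1 implies it.
Countermodel: at the initial state e = 11, u = 1, val = 0, the precondition holds but the weakest precondition fails.
Answer: invalid


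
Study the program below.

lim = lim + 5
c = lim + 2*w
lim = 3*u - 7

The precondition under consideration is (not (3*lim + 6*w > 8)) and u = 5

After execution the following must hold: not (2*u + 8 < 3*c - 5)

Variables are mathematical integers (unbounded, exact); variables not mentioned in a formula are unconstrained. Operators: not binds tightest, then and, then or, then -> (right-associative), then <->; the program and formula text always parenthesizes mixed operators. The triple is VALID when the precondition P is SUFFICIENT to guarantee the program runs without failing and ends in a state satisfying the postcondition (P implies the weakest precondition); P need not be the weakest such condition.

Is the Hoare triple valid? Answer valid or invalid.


Working backward. After the program, the postcondition not (2*u + 8 < 3*c - 5) must hold; in canonical form it is not (2*u < 3*c - 13).
Before lim := 3*u - 7: not (2*u < 3*c - 13)
Before c := lim + 2*w: not (2*u < 3*lim + 6*w - 13)
Before lim := lim + 5: not (2*u < 3*lim + 6*w + 2)
The weakest precondition is not (2*u < 3*lim + 6*w + 2).
Check whether (not (3*lim + 6*w > 8)) and u = 5 implies it.
Every state satisfying the precondition satisfies the weakest precondition: the implication holds.
Answer: valid


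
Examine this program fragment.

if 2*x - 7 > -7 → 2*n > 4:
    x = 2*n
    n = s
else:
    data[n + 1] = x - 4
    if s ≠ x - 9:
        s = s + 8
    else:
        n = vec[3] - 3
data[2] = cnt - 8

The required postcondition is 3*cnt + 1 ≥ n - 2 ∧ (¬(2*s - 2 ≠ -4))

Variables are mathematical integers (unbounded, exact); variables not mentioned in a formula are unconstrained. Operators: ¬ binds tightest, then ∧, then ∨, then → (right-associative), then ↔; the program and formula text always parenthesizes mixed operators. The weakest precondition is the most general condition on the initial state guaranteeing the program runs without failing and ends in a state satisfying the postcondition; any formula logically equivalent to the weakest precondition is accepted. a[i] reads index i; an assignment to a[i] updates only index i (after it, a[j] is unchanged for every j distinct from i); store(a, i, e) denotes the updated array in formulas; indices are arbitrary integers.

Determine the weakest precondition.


Working backward. After the program, the postcondition 3*cnt + 1 ≥ n - 2 ∧ (¬(2*s - 2 ≠ -4)) must hold; in canonical form it is 3*cnt ≥ n - 3 ∧ (¬(2*s ≠ -2)).
Before data[2] := cnt - 8: 3*cnt ≥ n - 3 ∧ (¬(2*s ≠ -2))
Then branch requires 3*cnt ≥ s - 3 ∧ (¬(2*s ≠ -2)); else branch requires (s ≠ x - 9 → (3*cnt ≥ n - 3 ∧ (¬(2*s ≠ -18)))) ∧ ((¬(s ≠ x - 9)) → (3*cnt ≥ vec[3] - 6 ∧ (¬(2*s ≠ -2)))).
Before the if: ((2*x > 0 → 2*n > 4) → (3*cnt ≥ s - 3 ∧ (¬(2*s ≠ -2)))) ∧ ((¬(2*x > 0 → 2*n > 4)) → ((s ≠ x - 9 → (3*cnt ≥ n - 3 ∧ (¬(2*s ≠ -18)))) ∧ ((¬(s ≠ x - 9)) → (3*cnt ≥ vec[3] - 6 ∧ (¬(2*s ≠ -2))))))
Answer: WP = ((2*x > 0 → 2*n > 4) → (3*cnt ≥ s - 3 ∧ (¬(2*s ≠ -2)))) ∧ ((¬(2*x > 0 → 2*n > 4)) → ((s ≠ x - 9 → (3*cnt ≥ n - 3 ∧ (¬(2*s ≠ -18)))) ∧ ((¬(s ≠ x - 9)) → (3*cnt ≥ vec[3] - 6 ∧ (¬(2*s ≠ -2))))))


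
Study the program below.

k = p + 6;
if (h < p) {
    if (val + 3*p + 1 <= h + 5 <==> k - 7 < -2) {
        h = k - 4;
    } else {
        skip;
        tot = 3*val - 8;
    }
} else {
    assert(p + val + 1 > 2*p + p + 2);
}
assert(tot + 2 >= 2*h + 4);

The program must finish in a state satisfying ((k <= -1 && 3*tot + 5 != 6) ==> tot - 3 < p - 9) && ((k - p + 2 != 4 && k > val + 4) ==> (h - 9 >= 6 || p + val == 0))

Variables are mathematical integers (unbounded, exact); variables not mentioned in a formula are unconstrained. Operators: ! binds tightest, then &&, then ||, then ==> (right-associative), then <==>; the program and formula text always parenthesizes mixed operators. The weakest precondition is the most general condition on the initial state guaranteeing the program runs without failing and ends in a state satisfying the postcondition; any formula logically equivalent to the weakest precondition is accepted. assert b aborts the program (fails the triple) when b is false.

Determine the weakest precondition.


Working backward. After the program, the postcondition ((k <= -1 && 3*tot + 5 != 6) ==> tot - 3 < p - 9) && ((k - p + 2 != 4 && k > val + 4) ==> (h - 9 >= 6 || p + val == 0)) must hold; in canonical form it is ((k <= -1 && 3*tot != 1) ==> tot < p - 6) && ((k != p + 2 && k > val + 4) ==> (h >= 15 || p + val == 0)).
Before assert tot + 2 >= 2*h + 4: tot >= 2*h + 2 && ((k <= -1 && 3*tot != 1) ==> tot < p - 6) && ((k != p + 2 && k > val + 4) ==> (h >= 15 || p + val == 0))
Then branch requires ((3*p + val <= h + 4 <==> k < 5) ==> (tot >= 2*k - 6 && ((k <= -1 && 3*tot != 1) ==> tot < p - 6) && ((k != p + 2 && k > val + 4) ==> (k >= 19 || p + val == 0)))) && ((!(3*p + val <= h + 4 <==> k < 5)) ==> (3*val >= 2*h + 10 && ((k <= -1 && 9*val != 25) ==> 3*val < p + 2) && ((k != p + 2 && k > val + 4) ==> (h >= 15 || p + val == 0)))); else branch requires val > 2*p + 1 && tot >= 2*h + 2 && ((k <= -1 && 3*tot != 1) ==> tot < p - 6) && ((k != p + 2 && k > val + 4) ==> (h >= 15 || p + val == 0)).
Before the if: (h < p ==> (((3*p + val <= h + 4 <==> k < 5) ==> (tot >= 2*k - 6 && ((k <= -1 && 3*tot != 1) ==> tot < p - 6) && ((k != p + 2 && k > val + 4) ==> (k >= 19 || p + val == 0)))) && ((!(3*p + val <= h + 4 <==> k < 5)) ==> (3*val >= 2*h + 10 && ((k <= -1 && 9*val != 25) ==> 3*val < p + 2) && ((k != p + 2 && k > val + 4) ==> (h >= 15 || p + val == 0)))))) && ((!(h < p)) ==> (val > 2*p + 1 && tot >= 2*h + 2 && ((k <= -1 && 3*tot != 1) ==> tot < p - 6) && ((k != p + 2 && k > val + 4) ==> (h >= 15 || p + val == 0))))
Before k := p + 6: (h < p ==> (((3*p + val <= h + 4 <==> p < -1) ==> (tot >= 2*p + 6 && ((p <= -7 && 3*tot != 1) ==> tot < p - 6) && (p > val - 2 ==> (p >= 13 || p + val == 0)))) && ((!(3*p + val <= h + 4 <==> p < -1)) ==> (3*val >= 2*h + 10 && ((p <= -7 && 9*val != 25) ==> 3*val < p + 2) && (p > val - 2 ==> (h >= 15 || p + val == 0)))))) && ((!(h < p)) ==> (val > 2*p + 1 && tot >= 2*h + 2 && ((p <= -7 && 3*tot != 1) ==> tot < p - 6) && (p > val - 2 ==> (h >= 15 || p + val == 0))))
Answer: WP = (h < p ==> (((3*p + val <= h + 4 <==> p < -1) ==> (tot >= 2*p + 6 && ((p <= -7 && 3*tot != 1) ==> tot < p - 6) && (p > val - 2 ==> (p >= 13 || p + val == 0)))) && ((!(3*p + val <= h + 4 <==> p < -1)) ==> (3*val >= 2*h + 10 && ((p <= -7 && 9*val != 25) ==> 3*val < p + 2) && (p > val - 2 ==> (h >= 15 || p + val == 0)))))) && ((!(h < p)) ==> (val > 2*p + 1 && tot >= 2*h + 2 && ((p <= -7 && 3*tot != 1) ==> tot < p - 6) && (p > val - 2 ==> (h >= 15 || p + val == 0))))


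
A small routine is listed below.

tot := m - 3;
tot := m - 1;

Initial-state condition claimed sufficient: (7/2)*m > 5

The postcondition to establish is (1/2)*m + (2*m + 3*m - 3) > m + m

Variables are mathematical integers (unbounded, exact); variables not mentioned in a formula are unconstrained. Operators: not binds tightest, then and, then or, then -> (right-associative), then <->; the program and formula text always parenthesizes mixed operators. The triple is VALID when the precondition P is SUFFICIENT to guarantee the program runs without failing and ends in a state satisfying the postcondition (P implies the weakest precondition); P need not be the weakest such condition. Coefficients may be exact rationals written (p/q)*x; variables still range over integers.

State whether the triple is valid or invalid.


Working backward. After the program, the postcondition (1/2)*m + (2*m + 3*m - 3) > m + m must hold; in canonical form it is (7/2)*m > 3.
Before tot := m - 1: (7/2)*m > 3
Before tot := m - 3: (7/2)*m > 3
The weakest precondition is (7/2)*m > 3.
Check whether (7/2)*m > 5 implies it.
Every state satisfying the precondition satisfies the weakest precondition: the implication holds.
Answer: valid


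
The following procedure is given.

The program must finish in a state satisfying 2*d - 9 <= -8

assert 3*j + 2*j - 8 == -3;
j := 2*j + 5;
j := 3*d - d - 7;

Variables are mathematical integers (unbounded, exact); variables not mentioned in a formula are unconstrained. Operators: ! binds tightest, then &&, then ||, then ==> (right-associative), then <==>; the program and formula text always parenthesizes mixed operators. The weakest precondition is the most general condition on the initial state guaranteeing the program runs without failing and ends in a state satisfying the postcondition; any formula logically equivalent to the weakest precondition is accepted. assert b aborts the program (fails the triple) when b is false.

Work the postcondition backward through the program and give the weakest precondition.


Working backward. After the program, the postcondition 2*d - 9 <= -8 must hold; in canonical form it is 2*d <= 1.
Before j := 3*d - d - 7: 2*d <= 1
Before j := 2*j + 5: 2*d <= 1
Before assert 3*j + 2*j - 8 == -3: 5*j == 5 && 2*d <= 1
Answer: WP = 5*j == 5 && 2*d <= 1


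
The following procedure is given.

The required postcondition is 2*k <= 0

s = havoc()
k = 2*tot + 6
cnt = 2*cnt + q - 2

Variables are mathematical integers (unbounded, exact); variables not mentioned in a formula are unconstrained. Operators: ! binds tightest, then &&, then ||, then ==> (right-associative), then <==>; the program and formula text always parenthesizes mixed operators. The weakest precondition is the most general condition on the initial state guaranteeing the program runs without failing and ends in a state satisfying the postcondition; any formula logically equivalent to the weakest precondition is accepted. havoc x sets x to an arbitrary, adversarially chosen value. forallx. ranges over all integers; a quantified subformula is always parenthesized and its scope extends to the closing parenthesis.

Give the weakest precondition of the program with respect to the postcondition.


Working backward. After the program, 2*k <= 0 must hold.
Before cnt := 2*cnt + q - 2: 2*k <= 0
Before k := 2*tot + 6: 4*tot <= -12
Before havoc s: 4*tot <= -12
Answer: WP = 4*tot <= -12


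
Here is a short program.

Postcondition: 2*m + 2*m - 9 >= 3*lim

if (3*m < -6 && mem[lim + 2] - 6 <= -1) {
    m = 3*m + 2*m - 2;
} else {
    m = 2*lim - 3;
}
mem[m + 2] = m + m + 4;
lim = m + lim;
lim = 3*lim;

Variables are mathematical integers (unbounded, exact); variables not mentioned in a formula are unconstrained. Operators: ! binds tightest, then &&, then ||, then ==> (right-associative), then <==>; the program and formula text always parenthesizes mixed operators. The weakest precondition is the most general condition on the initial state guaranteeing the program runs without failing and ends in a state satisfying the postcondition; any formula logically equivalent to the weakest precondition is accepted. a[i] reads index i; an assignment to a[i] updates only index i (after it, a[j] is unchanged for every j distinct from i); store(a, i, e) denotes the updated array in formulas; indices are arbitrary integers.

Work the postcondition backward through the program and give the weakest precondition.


Working backward. After the program, the postcondition 2*m + 2*m - 9 >= 3*lim must hold; in canonical form it is 4*m >= 3*lim + 9.
Before lim := 3*lim: 4*m >= 9*lim + 9
Before lim := m + lim: 9*lim + 5*m <= -9
Before mem[m + 2] := m + m + 4: 9*lim + 5*m <= -9
Then branch requires 9*lim + 25*m <= 1; else branch requires 19*lim <= 6.
Before the if: ((3*m < -6 && mem[lim + 2] <= 5) ==> 9*lim + 25*m <= 1) && ((!(3*m < -6 && mem[lim + 2] <= 5)) ==> 19*lim <= 6)
Answer: WP = ((3*m < -6 && mem[lim + 2] <= 5) ==> 9*lim + 25*m <= 1) && ((!(3*m < -6 && mem[lim + 2] <= 5)) ==> 19*lim <= 6)


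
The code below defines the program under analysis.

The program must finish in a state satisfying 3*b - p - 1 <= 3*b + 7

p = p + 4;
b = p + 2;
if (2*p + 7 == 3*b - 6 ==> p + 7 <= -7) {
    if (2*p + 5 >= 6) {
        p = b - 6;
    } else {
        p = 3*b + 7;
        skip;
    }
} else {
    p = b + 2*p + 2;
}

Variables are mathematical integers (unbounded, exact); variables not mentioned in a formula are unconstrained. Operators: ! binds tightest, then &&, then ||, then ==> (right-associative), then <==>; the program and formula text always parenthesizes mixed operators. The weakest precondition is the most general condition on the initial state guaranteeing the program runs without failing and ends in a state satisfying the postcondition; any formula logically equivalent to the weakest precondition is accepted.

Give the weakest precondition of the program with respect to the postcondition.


Working backward. After the program, the postcondition 3*b - p - 1 <= 3*b + 7 must hold; in canonical form it is p >= -8.
Then branch requires (2*p >= 1 ==> b >= -2) && ((!(2*p >= 1)) ==> 3*b >= -15); else branch requires b + 2*p >= -10.
Before the if: ((2*p == 3*b - 13 ==> p <= -14) ==> ((2*p >= 1 ==> b >= -2) && ((!(2*p >= 1)) ==> 3*b >= -15))) && ((!(2*p == 3*b - 13 ==> p <= -14)) ==> b + 2*p >= -10)
Before b := p + 2: ((p == 7 ==> p <= -14) ==> ((2*p >= 1 ==> p >= -4) && ((!(2*p >= 1)) ==> 3*p >= -21))) && ((!(p == 7 ==> p <= -14)) ==> 3*p >= -12)
Before p := p + 4: ((p == 3 ==> p <= -18) ==> ((2*p >= -7 ==> p >= -8) && ((!(2*p >= -7)) ==> 3*p >= -33))) && ((!(p == 3 ==> p <= -18)) ==> 3*p >= -24)
Answer: WP = ((p == 3 ==> p <= -18) ==> ((2*p >= -7 ==> p >= -8) && ((!(2*p >= -7)) ==> 3*p >= -33))) && ((!(p == 3 ==> p <= -18)) ==> 3*p >= -24)


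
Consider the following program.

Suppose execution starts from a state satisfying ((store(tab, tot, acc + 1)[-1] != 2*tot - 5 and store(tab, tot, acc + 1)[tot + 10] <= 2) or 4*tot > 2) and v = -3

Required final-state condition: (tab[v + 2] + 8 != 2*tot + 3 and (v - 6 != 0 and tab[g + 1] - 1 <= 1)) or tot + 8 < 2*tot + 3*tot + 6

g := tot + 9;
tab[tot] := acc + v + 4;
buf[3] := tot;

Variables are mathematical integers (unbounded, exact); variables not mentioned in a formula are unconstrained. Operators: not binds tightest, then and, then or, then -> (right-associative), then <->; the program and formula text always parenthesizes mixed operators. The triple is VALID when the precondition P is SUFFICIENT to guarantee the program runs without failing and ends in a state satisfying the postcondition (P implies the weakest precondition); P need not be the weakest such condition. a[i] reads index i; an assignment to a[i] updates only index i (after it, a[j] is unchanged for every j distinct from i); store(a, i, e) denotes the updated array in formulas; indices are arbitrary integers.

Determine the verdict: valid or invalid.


Working backward. After the program, the postcondition (tab[v + 2] + 8 != 2*tot + 3 and (v - 6 != 0 and tab[g + 1] - 1 <= 1)) or tot + 8 < 2*tot + 3*tot + 6 must hold; in canonical form it is (tab[v + 2] != 2*tot - 5 and v != 6 and tab[g + 1] <= 2) or 4*tot > 2.
Before buf[3] := tot: (tab[v + 2] != 2*tot - 5 and v != 6 and tab[g + 1] <= 2) or 4*tot > 2
Before tab[tot] := acc + v + 4: (store(tab, tot, acc + v + 4)[v + 2] != 2*tot - 5 and v != 6 and store(tab, tot, acc + v + 4)[g + 1] <= 2) or 4*tot > 2
Before g := tot + 9: (store(tab, tot, acc + v + 4)[v + 2] != 2*tot - 5 and v != 6 and store(tab, tot, acc + v + 4)[tot + 10] <= 2) or 4*tot > 2
The weakest precondition is (store(tab, tot, acc + v + 4)[v + 2] != 2*tot - 5 and v != 6 and store(tab, tot, acc + v + 4)[tot + 10] <= 2) or 4*tot > 2.
Check whether ((store(tab, tot, acc + 1)[-1] != 2*tot - 5 and store(tab, tot, acc + 1)[tot + 10] <= 2) or 4*tot > 2) and v = -3 implies it.
Every state satisfying the precondition satisfies the weakest precondition: the implication holds.
Answer: valid


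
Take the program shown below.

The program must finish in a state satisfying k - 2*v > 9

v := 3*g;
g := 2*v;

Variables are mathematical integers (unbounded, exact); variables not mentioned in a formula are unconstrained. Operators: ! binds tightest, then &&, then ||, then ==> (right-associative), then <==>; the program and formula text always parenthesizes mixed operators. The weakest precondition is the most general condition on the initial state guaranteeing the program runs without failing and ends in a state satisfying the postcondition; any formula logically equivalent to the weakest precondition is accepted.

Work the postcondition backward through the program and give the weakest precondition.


Working backward. After the program, the postcondition k - 2*v > 9 must hold; in canonical form it is k > 2*v + 9.
Before g := 2*v: k > 2*v + 9
Before v := 3*g: k > 6*g + 9
Answer: WP = k > 6*g + 9


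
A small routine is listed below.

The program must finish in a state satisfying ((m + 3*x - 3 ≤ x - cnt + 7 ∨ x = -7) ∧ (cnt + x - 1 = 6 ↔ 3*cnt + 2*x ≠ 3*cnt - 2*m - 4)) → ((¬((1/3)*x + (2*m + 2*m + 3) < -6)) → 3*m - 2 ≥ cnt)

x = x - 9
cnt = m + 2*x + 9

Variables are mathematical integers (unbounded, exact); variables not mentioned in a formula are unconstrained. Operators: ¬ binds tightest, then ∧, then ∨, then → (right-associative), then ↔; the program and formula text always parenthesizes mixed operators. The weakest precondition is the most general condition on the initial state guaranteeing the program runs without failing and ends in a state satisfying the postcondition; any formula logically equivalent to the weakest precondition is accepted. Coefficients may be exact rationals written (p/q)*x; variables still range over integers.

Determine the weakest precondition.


Working backward. After the program, the postcondition ((m + 3*x - 3 ≤ x - cnt + 7 ∨ x = -7) ∧ (cnt + x - 1 = 6 ↔ 3*cnt + 2*x ≠ 3*cnt - 2*m - 4)) → ((¬((1/3)*x + (2*m + 2*m + 3) < -6)) → 3*m - 2 ≥ cnt) must hold; in canonical form it is ((cnt + m + 2*x ≤ 10 ∨ x = -7) ∧ (cnt + x = 7 ↔ 2*m + 2*x ≠ -4)) → ((¬(4*m + (1/3)*x < -9)) → 3*m ≥ cnt + 2).
Before cnt := m + 2*x + 9: ((2*m + 4*x ≤ 1 ∨ x = -7) ∧ (m + 3*x = -2 ↔ 2*m + 2*x ≠ -4)) → ((¬(4*m + (1/3)*x < -9)) → 2*m ≥ 2*x + 11)
Before x := x - 9: ((2*m + 4*x ≤ 37 ∨ x = 2) ∧ (m + 3*x = 25 ↔ 2*m + 2*x ≠ 14)) → ((¬(4*m + (1/3)*x < -6)) → 2*m ≥ 2*x - 7)
Answer: WP = ((2*m + 4*x ≤ 37 ∨ x = 2) ∧ (m + 3*x = 25 ↔ 2*m + 2*x ≠ 14)) → ((¬(4*m + (1/3)*x < -6)) → 2*m ≥ 2*x - 7)
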